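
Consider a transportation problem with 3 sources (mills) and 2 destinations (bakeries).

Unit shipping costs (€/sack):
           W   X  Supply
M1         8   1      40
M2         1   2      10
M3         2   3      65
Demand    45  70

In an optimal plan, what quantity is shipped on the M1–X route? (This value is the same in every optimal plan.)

40

Solving gives:
  M1–X: 40 sacks
  M2–W: 10 sacks
  M3–W: 35 sacks
  M3–X: 30 sacks
Total cost = €210.
So M1→X carries 40 sacks.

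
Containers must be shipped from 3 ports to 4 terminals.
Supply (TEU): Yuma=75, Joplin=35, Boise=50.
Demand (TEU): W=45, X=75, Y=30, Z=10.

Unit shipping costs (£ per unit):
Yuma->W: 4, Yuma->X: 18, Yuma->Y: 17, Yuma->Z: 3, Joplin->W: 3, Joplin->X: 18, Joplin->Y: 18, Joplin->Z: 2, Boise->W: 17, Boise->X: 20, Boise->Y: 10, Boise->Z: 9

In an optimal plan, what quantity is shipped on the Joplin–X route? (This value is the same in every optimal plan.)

0

Optimal shipments:
  Yuma–W: 10 × £4 = £40
  Yuma–X: 55 × £18 = £990
  Yuma–Z: 10 × £3 = £30
  Joplin–W: 35 × £3 = £105
  Boise–X: 20 × £20 = £400
  Boise–Y: 30 × £10 = £300
Total cost = £1865.
The route Joplin→X is not used.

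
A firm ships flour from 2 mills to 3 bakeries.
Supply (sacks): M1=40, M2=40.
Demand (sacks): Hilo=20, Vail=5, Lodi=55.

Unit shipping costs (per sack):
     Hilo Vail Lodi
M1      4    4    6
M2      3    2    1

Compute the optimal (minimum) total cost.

230

An optimal shipping plan:
  M1->Hilo: 20 sacks
  M1->Vail: 5 sacks
  M1->Lodi: 15 sacks
  M2->Lodi: 40 sacks
Total cost = 230.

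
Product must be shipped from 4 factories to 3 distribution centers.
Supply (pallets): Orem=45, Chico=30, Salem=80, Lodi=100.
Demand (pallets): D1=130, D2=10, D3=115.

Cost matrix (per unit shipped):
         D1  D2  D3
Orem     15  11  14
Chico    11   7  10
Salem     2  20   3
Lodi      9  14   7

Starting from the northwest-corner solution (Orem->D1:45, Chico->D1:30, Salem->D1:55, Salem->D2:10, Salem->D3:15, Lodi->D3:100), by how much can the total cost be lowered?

250

Current plan cost = 45·15 + 30·11 + 55·2 + 10·20 + 15·3 + 100·7 = 2060.
Optimal plan:
  Orem→D1: 20 × 15 = 300
  Orem→D2: 10 × 11 = 110
  Orem→D3: 15 × 14 = 210
  Chico→D1: 30 × 11 = 330
  Salem→D1: 80 × 2 = 160
  Lodi→D3: 100 × 7 = 700
Optimal cost = 1810.
Saving = 2060 − 1810 = 250.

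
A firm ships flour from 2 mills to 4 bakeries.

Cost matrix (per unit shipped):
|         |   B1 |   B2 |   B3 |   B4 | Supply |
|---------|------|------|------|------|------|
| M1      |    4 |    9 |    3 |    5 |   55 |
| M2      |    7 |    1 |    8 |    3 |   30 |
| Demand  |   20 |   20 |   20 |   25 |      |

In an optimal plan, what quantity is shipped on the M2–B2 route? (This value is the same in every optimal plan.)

20

Solving gives:
  M1->B1: 20 × 4 = 80
  M1->B3: 20 × 3 = 60
  M1->B4: 15 × 5 = 75
  M2->B2: 20 × 1 = 20
  M2->B4: 10 × 3 = 30
Total cost = 265.
So M2→B2 carries 20 sacks.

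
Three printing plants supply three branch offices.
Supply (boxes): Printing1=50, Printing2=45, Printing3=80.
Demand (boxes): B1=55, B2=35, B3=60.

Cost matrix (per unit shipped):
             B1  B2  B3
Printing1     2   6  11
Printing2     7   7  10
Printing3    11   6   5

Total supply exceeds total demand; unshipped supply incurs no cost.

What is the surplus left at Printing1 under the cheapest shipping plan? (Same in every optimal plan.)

Minimum-cost shipments:
  Printing1→B1: 50 boxes
  Printing2→B1: 5 boxes
  Printing2→B2: 15 boxes
  Printing3→B2: 20 boxes
  Printing3→B3: 60 boxes
Total cost = 660.
Printing1 ships 50 of its 50, leaving 0.

0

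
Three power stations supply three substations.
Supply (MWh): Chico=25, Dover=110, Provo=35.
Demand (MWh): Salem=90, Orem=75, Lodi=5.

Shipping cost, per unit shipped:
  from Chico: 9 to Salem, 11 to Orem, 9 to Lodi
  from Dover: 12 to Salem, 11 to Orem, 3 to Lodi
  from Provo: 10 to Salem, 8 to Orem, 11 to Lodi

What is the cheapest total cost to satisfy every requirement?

Optimal allocation:
  Chico–Salem: 25 MWh
  Dover–Salem: 65 MWh
  Dover–Orem: 40 MWh
  Dover–Lodi: 5 MWh
  Provo–Orem: 35 MWh
Total cost = 1740.

1740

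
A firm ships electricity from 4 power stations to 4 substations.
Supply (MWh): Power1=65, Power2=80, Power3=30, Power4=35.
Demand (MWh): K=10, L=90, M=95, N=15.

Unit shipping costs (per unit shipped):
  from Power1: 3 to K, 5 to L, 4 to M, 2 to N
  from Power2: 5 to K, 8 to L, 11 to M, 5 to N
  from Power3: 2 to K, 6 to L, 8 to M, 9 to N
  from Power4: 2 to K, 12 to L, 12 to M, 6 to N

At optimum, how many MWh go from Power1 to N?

Solving gives:
  Power1->M: 65 × 4 = 260
  Power2->L: 80 × 8 = 640
  Power3->L: 10 × 6 = 60
  Power3->M: 20 × 8 = 160
  Power4->K: 10 × 2 = 20
  Power4->M: 10 × 12 = 120
  Power4->N: 15 × 6 = 90
Total cost = 1350.
The route Power1→N is not used.

0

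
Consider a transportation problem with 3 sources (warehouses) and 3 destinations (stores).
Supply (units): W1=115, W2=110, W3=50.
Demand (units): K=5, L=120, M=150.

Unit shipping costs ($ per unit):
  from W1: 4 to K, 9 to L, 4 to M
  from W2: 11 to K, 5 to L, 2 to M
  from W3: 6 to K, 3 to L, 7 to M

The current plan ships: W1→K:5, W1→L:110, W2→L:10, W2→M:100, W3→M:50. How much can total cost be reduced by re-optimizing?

570

Current plan cost = 5·4 + 110·9 + 10·5 + 100·2 + 50·7 = $1610.
Optimal plan:
  W1→K: 5 × $4 = $20
  W1→M: 110 × $4 = $440
  W2→L: 70 × $5 = $350
  W2→M: 40 × $2 = $80
  W3→L: 50 × $3 = $150
Optimal cost = $1040.
Saving = 1610 − 1040 = $570.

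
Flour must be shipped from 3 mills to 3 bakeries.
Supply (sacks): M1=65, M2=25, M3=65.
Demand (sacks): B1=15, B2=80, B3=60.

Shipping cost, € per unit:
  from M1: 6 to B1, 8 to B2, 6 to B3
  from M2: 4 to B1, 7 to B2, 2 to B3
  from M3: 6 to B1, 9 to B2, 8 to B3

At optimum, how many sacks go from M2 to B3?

25

Solving gives:
  M1->B2: 30 × €8 = €240
  M1->B3: 35 × €6 = €210
  M2->B3: 25 × €2 = €50
  M3->B1: 15 × €6 = €90
  M3->B2: 50 × €9 = €450
Total cost = €1040.
So M2→B3 carries 25 sacks.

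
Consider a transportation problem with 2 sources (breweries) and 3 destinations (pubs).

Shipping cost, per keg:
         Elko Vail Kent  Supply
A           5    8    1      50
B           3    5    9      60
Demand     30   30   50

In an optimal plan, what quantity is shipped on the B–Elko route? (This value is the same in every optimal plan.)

The minimum-cost plan:
  A–Kent: 50 × 1 = 50
  B–Elko: 30 × 3 = 90
  B–Vail: 30 × 5 = 150
Total cost = 290.
So B→Elko carries 30 kegs.

30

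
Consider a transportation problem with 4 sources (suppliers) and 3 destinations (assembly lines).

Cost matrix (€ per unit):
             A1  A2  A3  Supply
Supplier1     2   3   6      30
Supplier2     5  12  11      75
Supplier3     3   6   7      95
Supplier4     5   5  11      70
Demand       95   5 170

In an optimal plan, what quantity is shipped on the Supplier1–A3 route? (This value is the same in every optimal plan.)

Optimal shipments:
  Supplier1->A3: 30 × €6 = €180
  Supplier2->A1: 30 × €5 = €150
  Supplier2->A3: 45 × €11 = €495
  Supplier3->A3: 95 × €7 = €665
  Supplier4->A1: 65 × €5 = €325
  Supplier4->A2: 5 × €5 = €25
Total cost = €1840.
So Supplier1→A3 carries 30 batches.

30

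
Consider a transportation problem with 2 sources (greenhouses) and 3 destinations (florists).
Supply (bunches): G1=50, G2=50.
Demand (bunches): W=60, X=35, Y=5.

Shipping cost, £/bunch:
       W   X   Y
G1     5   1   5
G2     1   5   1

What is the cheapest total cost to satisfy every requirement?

160

One minimum-cost allocation:
  G1–W: 10 bunches
  G1–X: 35 bunches
  G1–Y: 5 bunches
  G2–W: 50 bunches
Total cost = £160.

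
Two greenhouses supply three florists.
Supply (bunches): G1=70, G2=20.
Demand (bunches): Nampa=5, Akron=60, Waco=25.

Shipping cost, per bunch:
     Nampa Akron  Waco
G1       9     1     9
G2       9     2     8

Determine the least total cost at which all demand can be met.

310

One minimum-cost allocation:
  G1→Nampa: 5 × 9 = 45
  G1→Akron: 60 × 1 = 60
  G1→Waco: 5 × 9 = 45
  G2→Waco: 20 × 8 = 160
Total = 45 + 60 + 45 + 160 = 310.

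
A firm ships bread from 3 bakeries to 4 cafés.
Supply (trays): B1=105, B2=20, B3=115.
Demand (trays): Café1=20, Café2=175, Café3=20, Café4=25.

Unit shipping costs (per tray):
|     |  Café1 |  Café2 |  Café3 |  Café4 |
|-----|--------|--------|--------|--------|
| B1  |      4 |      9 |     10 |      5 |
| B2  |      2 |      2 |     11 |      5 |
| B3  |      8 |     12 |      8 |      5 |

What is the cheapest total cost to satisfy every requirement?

2010

A cheapest plan:
  B1→Café1: 20 × 4 = 80
  B1→Café2: 85 × 9 = 765
  B2→Café2: 20 × 2 = 40
  B3→Café2: 70 × 12 = 840
  B3→Café3: 20 × 8 = 160
  B3→Café4: 25 × 5 = 125
Total = 80 + 765 + 40 + 840 + 160 + 125 = 2010.
(Supply check: B1 ships 105; B2 ships 20; B3 ships 115.)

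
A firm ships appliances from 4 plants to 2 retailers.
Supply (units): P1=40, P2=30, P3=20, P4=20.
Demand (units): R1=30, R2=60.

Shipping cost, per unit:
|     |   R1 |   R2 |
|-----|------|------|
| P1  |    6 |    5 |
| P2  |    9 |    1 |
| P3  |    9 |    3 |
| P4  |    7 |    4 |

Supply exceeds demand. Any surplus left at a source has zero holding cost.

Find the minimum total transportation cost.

Optimal allocation:
  P1 to R1: 30 × 6 = 180
  P2 to R2: 30 × 1 = 30
  P3 to R2: 20 × 3 = 60
  P4 to R2: 10 × 4 = 40
Total = 180 + 30 + 60 + 40 = 310.

310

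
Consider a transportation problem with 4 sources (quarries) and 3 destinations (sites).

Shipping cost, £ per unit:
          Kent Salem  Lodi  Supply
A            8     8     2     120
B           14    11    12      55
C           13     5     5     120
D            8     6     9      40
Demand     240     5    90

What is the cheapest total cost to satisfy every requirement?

2850

Optimal allocation:
  A->Kent: 120 × £8 = £960
  B->Kent: 55 × £14 = £770
  C->Kent: 25 × £13 = £325
  C->Salem: 5 × £5 = £25
  C->Lodi: 90 × £5 = £450
  D->Kent: 40 × £8 = £320
Total = 960 + 770 + 325 + 25 + 450 + 320 = £2850.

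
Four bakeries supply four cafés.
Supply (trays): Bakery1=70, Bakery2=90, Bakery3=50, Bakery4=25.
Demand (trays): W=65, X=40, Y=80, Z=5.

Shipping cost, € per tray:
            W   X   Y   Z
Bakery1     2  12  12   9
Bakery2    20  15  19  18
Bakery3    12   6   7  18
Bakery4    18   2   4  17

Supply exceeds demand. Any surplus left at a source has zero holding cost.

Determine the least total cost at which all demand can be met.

A cheapest plan:
  Bakery1->W: 65 × €2 = €130
  Bakery1->Z: 5 × €9 = €45
  Bakery2->X: 40 × €15 = €600
  Bakery2->Y: 5 × €19 = €95
  Bakery3->Y: 50 × €7 = €350
  Bakery4->Y: 25 × €4 = €100
Total = 130 + 45 + 600 + 95 + 350 + 100 = €1320.
(Supply check: Bakery1 ships 70; Bakery2 ships 45; Bakery3 ships 50; Bakery4 ships 25.)

1320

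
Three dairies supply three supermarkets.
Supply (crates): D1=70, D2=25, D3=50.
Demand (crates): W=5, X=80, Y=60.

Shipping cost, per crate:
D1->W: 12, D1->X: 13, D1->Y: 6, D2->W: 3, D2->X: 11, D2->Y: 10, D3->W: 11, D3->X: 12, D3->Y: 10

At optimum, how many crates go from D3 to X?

Solving gives:
  D1 to X: 10 × 13 = 130
  D1 to Y: 60 × 6 = 360
  D2 to W: 5 × 3 = 15
  D2 to X: 20 × 11 = 220
  D3 to X: 50 × 12 = 600
Total cost = 1325.
So D3→X carries 50 crates.

50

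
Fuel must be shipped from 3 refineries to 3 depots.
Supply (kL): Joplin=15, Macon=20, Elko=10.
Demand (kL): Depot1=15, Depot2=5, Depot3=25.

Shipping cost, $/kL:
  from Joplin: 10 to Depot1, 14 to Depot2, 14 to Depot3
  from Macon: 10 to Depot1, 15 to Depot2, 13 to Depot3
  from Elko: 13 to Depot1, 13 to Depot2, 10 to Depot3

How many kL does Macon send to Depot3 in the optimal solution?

15

The minimum-cost plan:
  Joplin→Depot1: 10 × $10 = $100
  Joplin→Depot2: 5 × $14 = $70
  Macon→Depot1: 5 × $10 = $50
  Macon→Depot3: 15 × $13 = $195
  Elko→Depot3: 10 × $10 = $100
Total cost = $515.
So Macon→Depot3 carries 15 kL.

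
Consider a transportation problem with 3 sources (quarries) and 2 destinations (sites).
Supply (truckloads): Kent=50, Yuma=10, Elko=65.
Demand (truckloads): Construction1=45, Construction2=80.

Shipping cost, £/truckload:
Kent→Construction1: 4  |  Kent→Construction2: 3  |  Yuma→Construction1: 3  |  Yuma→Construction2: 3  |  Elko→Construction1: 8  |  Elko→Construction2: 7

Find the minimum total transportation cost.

A cheapest plan:
  Kent→Construction1: 35 × £4 = £140
  Kent→Construction2: 15 × £3 = £45
  Yuma→Construction1: 10 × £3 = £30
  Elko→Construction2: 65 × £7 = £455
Total = 140 + 45 + 30 + 455 = £670.
(Supply check: Kent ships 50; Yuma ships 10; Elko ships 65.)

670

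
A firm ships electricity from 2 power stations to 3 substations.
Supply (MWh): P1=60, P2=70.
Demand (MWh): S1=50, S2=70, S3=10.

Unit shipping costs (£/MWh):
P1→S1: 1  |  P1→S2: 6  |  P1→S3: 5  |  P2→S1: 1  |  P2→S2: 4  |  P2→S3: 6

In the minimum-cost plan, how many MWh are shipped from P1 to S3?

10

Solving gives:
  P1 to S1: 50 × £1 = £50
  P1 to S3: 10 × £5 = £50
  P2 to S2: 70 × £4 = £280
Total cost = £380.
So P1→S3 carries 10 MWh.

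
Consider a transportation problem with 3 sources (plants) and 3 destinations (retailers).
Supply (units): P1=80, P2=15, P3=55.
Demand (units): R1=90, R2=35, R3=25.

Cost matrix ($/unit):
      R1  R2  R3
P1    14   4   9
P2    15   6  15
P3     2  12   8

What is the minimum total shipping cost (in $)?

980

One minimum-cost allocation:
  P1–R1: 20 × $14 = $280
  P1–R2: 35 × $4 = $140
  P1–R3: 25 × $9 = $225
  P2–R1: 15 × $15 = $225
  P3–R1: 55 × $2 = $110
Total = 280 + 140 + 225 + 225 + 110 = $980.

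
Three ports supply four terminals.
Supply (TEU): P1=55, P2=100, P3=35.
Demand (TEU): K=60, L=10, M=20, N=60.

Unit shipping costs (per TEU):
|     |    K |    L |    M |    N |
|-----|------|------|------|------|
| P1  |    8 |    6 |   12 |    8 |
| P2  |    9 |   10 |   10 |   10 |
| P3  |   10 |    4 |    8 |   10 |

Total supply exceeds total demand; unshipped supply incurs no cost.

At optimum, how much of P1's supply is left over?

0

Minimum-cost shipments:
  P1–N: 55 × 8 = 440
  P2–K: 60 × 9 = 540
  P3–L: 10 × 4 = 40
  P3–M: 20 × 8 = 160
  P3–N: 5 × 10 = 50
Total cost = 1230.
P1 ships 55 of its 55, leaving 0.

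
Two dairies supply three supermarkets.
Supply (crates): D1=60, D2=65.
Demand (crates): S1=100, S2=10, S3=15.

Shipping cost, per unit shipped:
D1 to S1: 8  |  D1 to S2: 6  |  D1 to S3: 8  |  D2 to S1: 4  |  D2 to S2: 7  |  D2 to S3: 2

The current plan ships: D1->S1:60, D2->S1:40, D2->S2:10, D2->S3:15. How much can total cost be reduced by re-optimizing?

Current plan cost = 60·8 + 40·4 + 10·7 + 15·2 = 740.
Optimal plan:
  D1 to S1: 50 crates
  D1 to S2: 10 crates
  D2 to S1: 50 crates
  D2 to S3: 15 crates
Optimal cost = 690.
Saving = 740 − 690 = 50.

50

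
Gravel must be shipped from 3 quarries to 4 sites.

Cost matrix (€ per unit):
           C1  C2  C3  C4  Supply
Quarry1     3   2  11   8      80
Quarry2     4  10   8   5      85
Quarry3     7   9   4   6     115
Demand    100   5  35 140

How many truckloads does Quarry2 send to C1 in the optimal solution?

The minimum-cost plan:
  Quarry1→C1: 75 × €3 = €225
  Quarry1→C2: 5 × €2 = €10
  Quarry2→C1: 25 × €4 = €100
  Quarry2→C4: 60 × €5 = €300
  Quarry3→C3: 35 × €4 = €140
  Quarry3→C4: 80 × €6 = €480
Total cost = €1255.
So Quarry2→C1 carries 25 truckloads.

25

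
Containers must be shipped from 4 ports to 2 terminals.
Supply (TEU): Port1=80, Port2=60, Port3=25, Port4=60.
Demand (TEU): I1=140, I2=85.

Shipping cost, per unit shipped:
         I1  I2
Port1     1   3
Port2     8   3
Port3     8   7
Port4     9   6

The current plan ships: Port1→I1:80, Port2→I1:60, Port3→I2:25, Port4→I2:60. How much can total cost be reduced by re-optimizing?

170

Current plan cost = 80·1 + 60·8 + 25·7 + 60·6 = 1095.
Optimal plan:
  Port1->I1: 80 × 1 = 80
  Port2->I2: 60 × 3 = 180
  Port3->I1: 25 × 8 = 200
  Port4->I1: 35 × 9 = 315
  Port4->I2: 25 × 6 = 150
Optimal cost = 925.
Saving = 1095 − 925 = 170.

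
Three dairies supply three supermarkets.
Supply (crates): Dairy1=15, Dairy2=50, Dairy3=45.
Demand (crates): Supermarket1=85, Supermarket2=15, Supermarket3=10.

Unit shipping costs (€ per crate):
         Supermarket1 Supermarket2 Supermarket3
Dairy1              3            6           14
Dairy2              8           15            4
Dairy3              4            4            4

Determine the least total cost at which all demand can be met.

An optimal shipping plan:
  Dairy1–Supermarket1: 15 crates
  Dairy2–Supermarket1: 40 crates
  Dairy2–Supermarket3: 10 crates
  Dairy3–Supermarket1: 30 crates
  Dairy3–Supermarket2: 15 crates
Total cost = €585.

585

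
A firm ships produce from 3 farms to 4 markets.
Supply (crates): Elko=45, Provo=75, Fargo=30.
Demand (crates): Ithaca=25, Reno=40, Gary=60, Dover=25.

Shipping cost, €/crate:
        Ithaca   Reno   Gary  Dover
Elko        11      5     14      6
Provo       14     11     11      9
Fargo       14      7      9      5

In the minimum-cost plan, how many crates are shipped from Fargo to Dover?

25

Optimal shipments:
  Elko->Ithaca: 5 × €11 = €55
  Elko->Reno: 40 × €5 = €200
  Provo->Ithaca: 20 × €14 = €280
  Provo->Gary: 55 × €11 = €605
  Fargo->Gary: 5 × €9 = €45
  Fargo->Dover: 25 × €5 = €125
Total cost = €1310.
So Fargo→Dover carries 25 crates.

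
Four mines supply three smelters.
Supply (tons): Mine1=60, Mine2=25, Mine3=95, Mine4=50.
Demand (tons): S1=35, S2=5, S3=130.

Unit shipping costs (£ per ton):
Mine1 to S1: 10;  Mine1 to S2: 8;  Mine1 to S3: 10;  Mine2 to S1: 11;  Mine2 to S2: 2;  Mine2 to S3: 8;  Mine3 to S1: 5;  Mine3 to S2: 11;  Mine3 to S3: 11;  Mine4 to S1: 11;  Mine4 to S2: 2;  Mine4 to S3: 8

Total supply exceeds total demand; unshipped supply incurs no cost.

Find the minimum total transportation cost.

1345

One minimum-cost allocation:
  Mine1→S3: 60 tons
  Mine2→S2: 5 tons
  Mine2→S3: 20 tons
  Mine3→S1: 35 tons
  Mine4→S3: 50 tons
Total cost = £1345.
(Supply check: Mine1 ships 60; Mine2 ships 25; Mine3 ships 35; Mine4 ships 50.)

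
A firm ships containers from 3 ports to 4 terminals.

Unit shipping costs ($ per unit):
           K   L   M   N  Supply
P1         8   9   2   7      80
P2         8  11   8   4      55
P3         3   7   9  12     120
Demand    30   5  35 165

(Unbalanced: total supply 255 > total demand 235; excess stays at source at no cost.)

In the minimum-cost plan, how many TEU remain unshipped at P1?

0

Minimum-cost shipments:
  P1->M: 35 × $2 = $70
  P1->N: 45 × $7 = $315
  P2->N: 55 × $4 = $220
  P3->K: 30 × $3 = $90
  P3->L: 5 × $7 = $35
  P3->N: 65 × $12 = $780
Total cost = $1510.
P1 ships 80 of its 80, leaving 0.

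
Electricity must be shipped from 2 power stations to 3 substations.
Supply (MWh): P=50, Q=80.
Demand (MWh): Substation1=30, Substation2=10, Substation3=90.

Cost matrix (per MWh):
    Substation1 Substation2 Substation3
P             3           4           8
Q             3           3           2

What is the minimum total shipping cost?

One minimum-cost allocation:
  P to Substation1: 30 × 3 = 90
  P to Substation2: 10 × 4 = 40
  P to Substation3: 10 × 8 = 80
  Q to Substation3: 80 × 2 = 160
Total = 90 + 40 + 80 + 160 = 370.

370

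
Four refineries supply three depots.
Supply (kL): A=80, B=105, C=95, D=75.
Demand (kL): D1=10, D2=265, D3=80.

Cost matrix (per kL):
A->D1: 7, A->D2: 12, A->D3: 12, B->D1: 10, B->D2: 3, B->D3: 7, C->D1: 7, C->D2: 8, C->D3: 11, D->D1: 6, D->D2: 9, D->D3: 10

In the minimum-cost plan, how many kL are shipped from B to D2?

105

Optimal shipments:
  A->D1: 10 × 7 = 70
  A->D3: 70 × 12 = 840
  B->D2: 105 × 3 = 315
  C->D2: 95 × 8 = 760
  D->D2: 65 × 9 = 585
  D->D3: 10 × 10 = 100
Total cost = 2670.
So B→D2 carries 105 kL.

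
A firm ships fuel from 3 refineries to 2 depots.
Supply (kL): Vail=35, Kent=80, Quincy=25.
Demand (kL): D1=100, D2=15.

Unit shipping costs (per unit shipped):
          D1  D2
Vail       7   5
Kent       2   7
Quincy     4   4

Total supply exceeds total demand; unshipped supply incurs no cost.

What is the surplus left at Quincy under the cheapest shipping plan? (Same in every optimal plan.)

0

An optimal plan:
  Vail to D2: 10 × 5 = 50
  Kent to D1: 80 × 2 = 160
  Quincy to D1: 20 × 4 = 80
  Quincy to D2: 5 × 4 = 20
Total cost = 310.
Quincy ships 25 of its 25, leaving 0.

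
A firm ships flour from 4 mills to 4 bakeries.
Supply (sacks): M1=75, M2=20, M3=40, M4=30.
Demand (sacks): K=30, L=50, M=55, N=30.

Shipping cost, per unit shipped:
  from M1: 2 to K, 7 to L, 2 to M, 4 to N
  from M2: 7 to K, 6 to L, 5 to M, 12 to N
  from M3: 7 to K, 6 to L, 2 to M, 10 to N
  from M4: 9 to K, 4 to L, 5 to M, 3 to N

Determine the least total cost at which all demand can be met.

A cheapest plan:
  M1->K: 30 sacks
  M1->M: 15 sacks
  M1->N: 30 sacks
  M2->L: 20 sacks
  M3->M: 40 sacks
  M4->L: 30 sacks
Total cost = 530.
(Supply check: M1 ships 75; M2 ships 20; M3 ships 40; M4 ships 30.)

530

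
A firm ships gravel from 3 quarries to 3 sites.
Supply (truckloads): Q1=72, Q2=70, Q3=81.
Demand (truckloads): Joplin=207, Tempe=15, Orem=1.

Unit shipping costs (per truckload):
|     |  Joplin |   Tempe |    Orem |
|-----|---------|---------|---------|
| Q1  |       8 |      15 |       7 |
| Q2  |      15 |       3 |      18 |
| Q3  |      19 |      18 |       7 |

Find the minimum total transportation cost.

An optimal shipping plan:
  Q1–Joplin: 72 × 8 = 576
  Q2–Joplin: 55 × 15 = 825
  Q2–Tempe: 15 × 3 = 45
  Q3–Joplin: 80 × 19 = 1520
  Q3–Orem: 1 × 7 = 7
Total = 576 + 825 + 45 + 1520 + 7 = 2973.

2973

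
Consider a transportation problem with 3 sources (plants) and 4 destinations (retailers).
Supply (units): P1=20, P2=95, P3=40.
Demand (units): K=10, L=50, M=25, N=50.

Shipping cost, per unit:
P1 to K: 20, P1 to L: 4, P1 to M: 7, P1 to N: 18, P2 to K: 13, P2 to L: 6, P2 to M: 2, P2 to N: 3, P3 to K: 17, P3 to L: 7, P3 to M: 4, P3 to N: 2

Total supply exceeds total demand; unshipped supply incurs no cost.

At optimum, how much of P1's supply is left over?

An optimal plan:
  P1→L: 20 × 4 = 80
  P2→K: 10 × 13 = 130
  P2→L: 30 × 6 = 180
  P2→M: 25 × 2 = 50
  P2→N: 10 × 3 = 30
  P3→N: 40 × 2 = 80
Total cost = 550.
P1 ships 20 of its 20, leaving 0.

0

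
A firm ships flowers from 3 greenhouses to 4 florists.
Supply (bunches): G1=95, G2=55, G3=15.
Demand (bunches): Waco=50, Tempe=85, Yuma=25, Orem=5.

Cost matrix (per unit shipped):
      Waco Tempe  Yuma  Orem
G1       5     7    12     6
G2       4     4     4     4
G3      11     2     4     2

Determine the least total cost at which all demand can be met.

One minimum-cost allocation:
  G1–Waco: 50 × 5 = 250
  G1–Tempe: 40 × 7 = 280
  G1–Orem: 5 × 6 = 30
  G2–Tempe: 30 × 4 = 120
  G2–Yuma: 25 × 4 = 100
  G3–Tempe: 15 × 2 = 30
Total = 250 + 280 + 30 + 120 + 100 + 30 = 810.
(Supply check: G1 ships 95; G2 ships 55; G3 ships 15.)

810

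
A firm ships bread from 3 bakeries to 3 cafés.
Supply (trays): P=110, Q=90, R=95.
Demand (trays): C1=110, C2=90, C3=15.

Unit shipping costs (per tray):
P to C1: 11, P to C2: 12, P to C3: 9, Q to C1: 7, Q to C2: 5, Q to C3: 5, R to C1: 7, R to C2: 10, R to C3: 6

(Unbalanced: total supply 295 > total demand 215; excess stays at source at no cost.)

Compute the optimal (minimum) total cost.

One minimum-cost allocation:
  P->C1: 15 × 11 = 165
  P->C3: 15 × 9 = 135
  Q->C2: 90 × 5 = 450
  R->C1: 95 × 7 = 665
Total = 165 + 135 + 450 + 665 = 1415.

1415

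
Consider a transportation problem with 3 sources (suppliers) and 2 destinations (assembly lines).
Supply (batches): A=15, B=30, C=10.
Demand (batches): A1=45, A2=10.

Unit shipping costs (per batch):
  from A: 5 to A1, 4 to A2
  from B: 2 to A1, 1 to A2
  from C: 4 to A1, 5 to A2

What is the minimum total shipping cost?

An optimal shipping plan:
  A->A1: 5 × 5 = 25
  A->A2: 10 × 4 = 40
  B->A1: 30 × 2 = 60
  C->A1: 10 × 4 = 40
Total = 25 + 40 + 60 + 40 = 165.

165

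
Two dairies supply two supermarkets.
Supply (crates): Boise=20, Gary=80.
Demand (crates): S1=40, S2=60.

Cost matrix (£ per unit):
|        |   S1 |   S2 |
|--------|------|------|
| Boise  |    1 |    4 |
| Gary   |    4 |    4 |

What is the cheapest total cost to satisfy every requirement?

One minimum-cost allocation:
  Boise to S1: 20 crates
  Gary to S1: 20 crates
  Gary to S2: 60 crates
Total cost = £340.
(Supply check: Boise ships 20; Gary ships 80.)

340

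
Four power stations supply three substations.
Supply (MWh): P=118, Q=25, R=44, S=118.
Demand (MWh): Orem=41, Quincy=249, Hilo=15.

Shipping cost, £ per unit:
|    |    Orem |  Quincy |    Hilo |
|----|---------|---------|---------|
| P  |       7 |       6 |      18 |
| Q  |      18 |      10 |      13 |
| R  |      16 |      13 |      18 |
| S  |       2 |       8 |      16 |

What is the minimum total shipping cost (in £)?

A cheapest plan:
  P→Quincy: 118 MWh
  Q→Quincy: 10 MWh
  Q→Hilo: 15 MWh
  R→Quincy: 44 MWh
  S→Orem: 41 MWh
  S→Quincy: 77 MWh
Total cost = £2273.

2273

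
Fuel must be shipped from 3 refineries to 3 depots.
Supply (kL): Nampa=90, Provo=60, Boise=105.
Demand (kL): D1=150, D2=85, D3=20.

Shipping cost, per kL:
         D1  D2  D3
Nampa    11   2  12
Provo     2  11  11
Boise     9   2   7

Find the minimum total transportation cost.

A cheapest plan:
  Nampa→D1: 5 × 11 = 55
  Nampa→D2: 85 × 2 = 170
  Provo→D1: 60 × 2 = 120
  Boise→D1: 85 × 9 = 765
  Boise→D3: 20 × 7 = 140
Total = 55 + 170 + 120 + 765 + 140 = 1250.

1250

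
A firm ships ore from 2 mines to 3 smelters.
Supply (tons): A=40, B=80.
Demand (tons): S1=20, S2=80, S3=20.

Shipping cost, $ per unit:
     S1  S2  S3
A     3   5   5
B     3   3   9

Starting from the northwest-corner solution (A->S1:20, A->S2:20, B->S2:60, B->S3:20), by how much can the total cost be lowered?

120

Current plan cost = 20·3 + 20·5 + 60·3 + 20·9 = $520.
Optimal plan:
  A->S1: 20 × $3 = $60
  A->S3: 20 × $5 = $100
  B->S2: 80 × $3 = $240
Optimal cost = $400.
Saving = 520 − 400 = $120.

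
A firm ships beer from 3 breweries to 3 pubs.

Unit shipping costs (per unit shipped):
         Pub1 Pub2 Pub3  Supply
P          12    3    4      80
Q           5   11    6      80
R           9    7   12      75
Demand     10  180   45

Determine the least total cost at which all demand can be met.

1360

Optimal allocation:
  P->Pub2: 80 × 3 = 240
  Q->Pub1: 10 × 5 = 50
  Q->Pub2: 25 × 11 = 275
  Q->Pub3: 45 × 6 = 270
  R->Pub2: 75 × 7 = 525
Total = 240 + 50 + 275 + 270 + 525 = 1360.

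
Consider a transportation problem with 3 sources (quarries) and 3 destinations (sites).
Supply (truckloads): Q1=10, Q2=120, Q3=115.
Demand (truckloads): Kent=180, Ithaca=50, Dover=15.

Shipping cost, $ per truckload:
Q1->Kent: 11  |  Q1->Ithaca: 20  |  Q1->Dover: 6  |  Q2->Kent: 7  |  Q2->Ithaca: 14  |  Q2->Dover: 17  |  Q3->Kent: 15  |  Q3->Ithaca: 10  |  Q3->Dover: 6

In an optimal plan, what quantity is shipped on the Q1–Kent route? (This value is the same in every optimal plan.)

10

Optimal shipments:
  Q1–Kent: 10 × $11 = $110
  Q2–Kent: 120 × $7 = $840
  Q3–Kent: 50 × $15 = $750
  Q3–Ithaca: 50 × $10 = $500
  Q3–Dover: 15 × $6 = $90
Total cost = $2290.
So Q1→Kent carries 10 truckloads.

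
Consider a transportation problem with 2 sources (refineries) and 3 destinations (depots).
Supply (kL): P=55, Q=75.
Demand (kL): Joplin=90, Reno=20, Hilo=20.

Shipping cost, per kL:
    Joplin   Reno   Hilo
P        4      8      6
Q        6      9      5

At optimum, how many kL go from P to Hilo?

0

The minimum-cost plan:
  P→Joplin: 55 × 4 = 220
  Q→Joplin: 35 × 6 = 210
  Q→Reno: 20 × 9 = 180
  Q→Hilo: 20 × 5 = 100
Total cost = 710.
The route P→Hilo is not used.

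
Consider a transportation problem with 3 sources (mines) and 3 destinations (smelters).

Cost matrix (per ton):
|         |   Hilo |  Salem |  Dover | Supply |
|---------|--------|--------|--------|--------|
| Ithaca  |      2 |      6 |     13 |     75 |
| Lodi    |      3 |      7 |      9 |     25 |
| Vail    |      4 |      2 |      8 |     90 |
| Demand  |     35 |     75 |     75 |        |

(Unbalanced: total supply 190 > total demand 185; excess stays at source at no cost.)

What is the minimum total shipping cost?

985

An optimal shipping plan:
  Ithaca->Hilo: 35 × 2 = 70
  Ithaca->Salem: 35 × 6 = 210
  Lodi->Dover: 25 × 9 = 225
  Vail->Salem: 40 × 2 = 80
  Vail->Dover: 50 × 8 = 400
Total = 70 + 210 + 225 + 80 + 400 = 985.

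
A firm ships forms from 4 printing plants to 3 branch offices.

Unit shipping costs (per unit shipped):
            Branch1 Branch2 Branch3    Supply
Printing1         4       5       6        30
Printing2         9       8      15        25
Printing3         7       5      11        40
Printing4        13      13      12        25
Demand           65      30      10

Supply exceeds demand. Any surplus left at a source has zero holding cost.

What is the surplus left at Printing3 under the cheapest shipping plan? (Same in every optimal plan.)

Minimum-cost shipments:
  Printing1->Branch1: 30 × 4 = 120
  Printing2->Branch1: 25 × 9 = 225
  Printing3->Branch1: 10 × 7 = 70
  Printing3->Branch2: 30 × 5 = 150
  Printing4->Branch3: 10 × 12 = 120
Total cost = 685.
Printing3 ships 40 of its 40, leaving 0.

0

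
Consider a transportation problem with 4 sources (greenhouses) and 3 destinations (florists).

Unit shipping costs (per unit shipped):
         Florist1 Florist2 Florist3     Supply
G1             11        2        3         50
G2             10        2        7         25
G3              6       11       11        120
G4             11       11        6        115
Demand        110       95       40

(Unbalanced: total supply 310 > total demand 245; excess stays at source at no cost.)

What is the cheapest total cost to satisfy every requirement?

One minimum-cost allocation:
  G1->Florist2: 50 × 2 = 100
  G2->Florist2: 25 × 2 = 50
  G3->Florist1: 110 × 6 = 660
  G3->Florist2: 10 × 11 = 110
  G4->Florist2: 10 × 11 = 110
  G4->Florist3: 40 × 6 = 240
Total = 100 + 50 + 660 + 110 + 110 + 240 = 1270.
(Supply check: G1 ships 50; G2 ships 25; G3 ships 120; G4 ships 50.)

1270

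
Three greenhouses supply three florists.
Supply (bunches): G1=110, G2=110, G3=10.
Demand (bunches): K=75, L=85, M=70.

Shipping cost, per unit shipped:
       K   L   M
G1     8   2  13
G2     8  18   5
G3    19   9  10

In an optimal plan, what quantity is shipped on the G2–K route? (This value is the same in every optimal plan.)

The minimum-cost plan:
  G1 to K: 25 bunches
  G1 to L: 85 bunches
  G2 to K: 50 bunches
  G2 to M: 60 bunches
  G3 to M: 10 bunches
Total cost = 1170.
So G2→K carries 50 bunches.

50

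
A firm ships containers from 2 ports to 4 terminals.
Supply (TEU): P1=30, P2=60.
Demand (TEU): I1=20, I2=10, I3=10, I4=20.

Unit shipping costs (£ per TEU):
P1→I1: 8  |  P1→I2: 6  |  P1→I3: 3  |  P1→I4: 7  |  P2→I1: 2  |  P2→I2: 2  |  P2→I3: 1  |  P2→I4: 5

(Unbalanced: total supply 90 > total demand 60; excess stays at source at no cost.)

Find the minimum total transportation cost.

170

Optimal allocation:
  P2–I1: 20 TEU
  P2–I2: 10 TEU
  P2–I3: 10 TEU
  P2–I4: 20 TEU
Total cost = £170.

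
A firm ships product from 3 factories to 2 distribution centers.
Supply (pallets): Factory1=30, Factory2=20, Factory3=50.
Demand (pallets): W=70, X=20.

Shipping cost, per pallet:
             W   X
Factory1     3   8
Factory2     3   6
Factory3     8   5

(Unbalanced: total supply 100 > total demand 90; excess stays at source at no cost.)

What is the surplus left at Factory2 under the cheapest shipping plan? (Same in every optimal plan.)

0

Minimum-cost shipments:
  Factory1 to W: 30 pallets
  Factory2 to W: 20 pallets
  Factory3 to W: 20 pallets
  Factory3 to X: 20 pallets
Total cost = 410.
Factory2 ships 20 of its 20, leaving 0.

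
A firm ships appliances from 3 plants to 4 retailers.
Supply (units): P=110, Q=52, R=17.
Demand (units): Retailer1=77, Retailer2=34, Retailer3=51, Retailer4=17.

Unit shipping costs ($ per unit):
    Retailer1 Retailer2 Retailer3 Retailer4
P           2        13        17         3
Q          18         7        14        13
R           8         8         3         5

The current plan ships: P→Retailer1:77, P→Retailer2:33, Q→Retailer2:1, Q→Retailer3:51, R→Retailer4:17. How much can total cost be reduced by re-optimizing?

371

Current plan cost = 77·2 + 33·13 + 1·7 + 51·14 + 17·5 = $1389.
Optimal plan:
  P–Retailer1: 77 units
  P–Retailer3: 16 units
  P–Retailer4: 17 units
  Q–Retailer2: 34 units
  Q–Retailer3: 18 units
  R–Retailer3: 17 units
Optimal cost = $1018.
Saving = 1389 − 1018 = $371.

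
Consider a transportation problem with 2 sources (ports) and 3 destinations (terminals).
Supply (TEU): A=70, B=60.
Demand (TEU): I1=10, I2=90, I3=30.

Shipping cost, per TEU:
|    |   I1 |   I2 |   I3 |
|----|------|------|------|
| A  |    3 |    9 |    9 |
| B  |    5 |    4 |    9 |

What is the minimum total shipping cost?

810

A cheapest plan:
  A->I1: 10 × 3 = 30
  A->I2: 30 × 9 = 270
  A->I3: 30 × 9 = 270
  B->I2: 60 × 4 = 240
Total = 30 + 270 + 270 + 240 = 810.
(Supply check: A ships 70; B ships 60.)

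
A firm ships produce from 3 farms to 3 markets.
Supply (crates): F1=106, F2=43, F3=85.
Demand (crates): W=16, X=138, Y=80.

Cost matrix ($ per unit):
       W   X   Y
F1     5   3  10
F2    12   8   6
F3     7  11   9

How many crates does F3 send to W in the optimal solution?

Solving gives:
  F1–X: 106 × $3 = $318
  F2–Y: 43 × $6 = $258
  F3–W: 16 × $7 = $112
  F3–X: 32 × $11 = $352
  F3–Y: 37 × $9 = $333
Total cost = $1373.
So F3→W carries 16 crates.

16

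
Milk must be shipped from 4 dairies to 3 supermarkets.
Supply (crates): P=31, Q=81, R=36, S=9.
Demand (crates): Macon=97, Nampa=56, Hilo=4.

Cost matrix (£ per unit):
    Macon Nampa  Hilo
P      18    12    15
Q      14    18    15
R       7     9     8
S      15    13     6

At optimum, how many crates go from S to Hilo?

Optimal shipments:
  P–Nampa: 31 × £12 = £372
  Q–Macon: 81 × £14 = £1134
  R–Macon: 16 × £7 = £112
  R–Nampa: 20 × £9 = £180
  S–Nampa: 5 × £13 = £65
  S–Hilo: 4 × £6 = £24
Total cost = £1887.
So S→Hilo carries 4 crates.

4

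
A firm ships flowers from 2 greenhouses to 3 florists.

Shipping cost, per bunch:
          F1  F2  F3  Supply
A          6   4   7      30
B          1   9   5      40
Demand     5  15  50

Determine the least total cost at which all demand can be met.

345

A cheapest plan:
  A→F2: 15 bunches
  A→F3: 15 bunches
  B→F1: 5 bunches
  B→F3: 35 bunches
Total cost = 345.
(Supply check: A ships 30; B ships 40.)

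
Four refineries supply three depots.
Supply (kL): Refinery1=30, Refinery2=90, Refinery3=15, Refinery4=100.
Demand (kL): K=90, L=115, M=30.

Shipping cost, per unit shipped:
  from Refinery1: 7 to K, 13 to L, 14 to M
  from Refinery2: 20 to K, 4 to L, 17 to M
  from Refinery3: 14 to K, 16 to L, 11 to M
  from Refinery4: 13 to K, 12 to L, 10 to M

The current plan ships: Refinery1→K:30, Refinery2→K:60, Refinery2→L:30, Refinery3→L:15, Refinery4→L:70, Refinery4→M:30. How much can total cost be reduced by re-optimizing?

945

Current plan cost = 30·7 + 60·20 + 30·4 + 15·16 + 70·12 + 30·10 = 2910.
Optimal plan:
  Refinery1→K: 30 × 7 = 210
  Refinery2→L: 90 × 4 = 360
  Refinery3→K: 15 × 14 = 210
  Refinery4→K: 45 × 13 = 585
  Refinery4→L: 25 × 12 = 300
  Refinery4→M: 30 × 10 = 300
Optimal cost = 1965.
Saving = 2910 − 1965 = 945.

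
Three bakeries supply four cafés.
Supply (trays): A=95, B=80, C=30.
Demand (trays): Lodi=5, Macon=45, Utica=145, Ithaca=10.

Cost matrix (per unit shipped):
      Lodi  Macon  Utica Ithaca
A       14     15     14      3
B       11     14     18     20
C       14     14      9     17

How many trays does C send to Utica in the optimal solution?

30

Optimal shipments:
  A to Utica: 85 × 14 = 1190
  A to Ithaca: 10 × 3 = 30
  B to Lodi: 5 × 11 = 55
  B to Macon: 45 × 14 = 630
  B to Utica: 30 × 18 = 540
  C to Utica: 30 × 9 = 270
Total cost = 2715.
So C→Utica carries 30 trays.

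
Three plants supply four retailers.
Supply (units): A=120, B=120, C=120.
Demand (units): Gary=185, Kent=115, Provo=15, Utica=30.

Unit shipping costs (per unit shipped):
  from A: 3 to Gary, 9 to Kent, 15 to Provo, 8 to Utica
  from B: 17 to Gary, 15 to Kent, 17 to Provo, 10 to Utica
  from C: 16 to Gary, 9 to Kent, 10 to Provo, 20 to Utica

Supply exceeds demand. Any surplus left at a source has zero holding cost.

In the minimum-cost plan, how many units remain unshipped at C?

0

Minimum-cost shipments:
  A to Gary: 120 × 3 = 360
  B to Gary: 65 × 17 = 1105
  B to Kent: 10 × 15 = 150
  B to Utica: 30 × 10 = 300
  C to Kent: 105 × 9 = 945
  C to Provo: 15 × 10 = 150
Total cost = 3010.
C ships 120 of its 120, leaving 0.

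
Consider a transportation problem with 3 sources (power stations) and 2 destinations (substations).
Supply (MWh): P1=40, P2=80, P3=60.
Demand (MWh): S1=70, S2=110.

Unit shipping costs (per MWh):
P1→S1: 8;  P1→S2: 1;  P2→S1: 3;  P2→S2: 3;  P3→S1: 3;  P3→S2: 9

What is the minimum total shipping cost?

460

One minimum-cost allocation:
  P1→S2: 40 × 1 = 40
  P2→S1: 10 × 3 = 30
  P2→S2: 70 × 3 = 210
  P3→S1: 60 × 3 = 180
Total = 40 + 30 + 210 + 180 = 460.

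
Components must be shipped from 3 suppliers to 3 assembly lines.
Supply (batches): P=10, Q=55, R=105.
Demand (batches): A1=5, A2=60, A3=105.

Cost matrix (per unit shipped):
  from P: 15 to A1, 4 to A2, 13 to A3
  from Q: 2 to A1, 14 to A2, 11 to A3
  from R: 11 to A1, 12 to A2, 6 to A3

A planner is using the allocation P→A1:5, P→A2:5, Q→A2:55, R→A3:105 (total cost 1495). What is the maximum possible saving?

Current plan cost = 5·15 + 5·4 + 55·14 + 105·6 = 1495.
Optimal plan:
  P–A2: 10 × 4 = 40
  Q–A1: 5 × 2 = 10
  Q–A2: 50 × 14 = 700
  R–A3: 105 × 6 = 630
Optimal cost = 1380.
Saving = 1495 − 1380 = 115.

115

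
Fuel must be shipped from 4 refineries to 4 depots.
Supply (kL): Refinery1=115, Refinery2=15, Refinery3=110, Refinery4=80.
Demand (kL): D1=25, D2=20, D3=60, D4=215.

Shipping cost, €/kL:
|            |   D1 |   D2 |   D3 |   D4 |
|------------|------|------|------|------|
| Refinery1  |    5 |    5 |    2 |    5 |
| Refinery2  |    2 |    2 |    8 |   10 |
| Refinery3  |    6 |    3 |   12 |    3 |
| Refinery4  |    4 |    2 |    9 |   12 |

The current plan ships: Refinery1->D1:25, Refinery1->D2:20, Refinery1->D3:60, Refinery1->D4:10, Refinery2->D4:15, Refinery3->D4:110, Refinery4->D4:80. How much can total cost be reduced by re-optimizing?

Current plan cost = 25·5 + 20·5 + 60·2 + 10·5 + 15·10 + 110·3 + 80·12 = €1835.
Optimal plan:
  Refinery1 to D3: 60 × €2 = €120
  Refinery1 to D4: 55 × €5 = €275
  Refinery2 to D4: 15 × €10 = €150
  Refinery3 to D4: 110 × €3 = €330
  Refinery4 to D1: 25 × €4 = €100
  Refinery4 to D2: 20 × €2 = €40
  Refinery4 to D4: 35 × €12 = €420
Optimal cost = €1435.
Saving = 1835 − 1435 = €400.

400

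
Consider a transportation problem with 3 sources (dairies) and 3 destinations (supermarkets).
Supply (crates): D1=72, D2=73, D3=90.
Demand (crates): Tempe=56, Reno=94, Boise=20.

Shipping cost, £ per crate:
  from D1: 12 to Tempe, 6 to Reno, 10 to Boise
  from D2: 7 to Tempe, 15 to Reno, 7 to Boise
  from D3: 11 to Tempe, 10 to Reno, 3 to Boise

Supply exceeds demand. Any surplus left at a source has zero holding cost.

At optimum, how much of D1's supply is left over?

0

An optimal plan:
  D1–Reno: 72 × £6 = £432
  D2–Tempe: 56 × £7 = £392
  D3–Reno: 22 × £10 = £220
  D3–Boise: 20 × £3 = £60
Total cost = £1104.
D1 ships 72 of its 72, leaving 0.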